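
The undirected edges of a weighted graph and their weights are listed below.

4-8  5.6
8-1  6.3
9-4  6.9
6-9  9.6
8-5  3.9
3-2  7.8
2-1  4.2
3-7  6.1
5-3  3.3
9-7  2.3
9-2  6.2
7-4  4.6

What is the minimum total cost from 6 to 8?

Compare a few routes:
6–9–2–1–8: 9.6+6.2+4.2+6.3 = 26.3
6–9–4–8: 9.6+6.9+5.6 = 22.1
6–9–7–3–5–8: 9.6+2.3+6.1+3.3+3.9 = 25.2
The minimum is 22.1 via 6–9–4–8.

22.1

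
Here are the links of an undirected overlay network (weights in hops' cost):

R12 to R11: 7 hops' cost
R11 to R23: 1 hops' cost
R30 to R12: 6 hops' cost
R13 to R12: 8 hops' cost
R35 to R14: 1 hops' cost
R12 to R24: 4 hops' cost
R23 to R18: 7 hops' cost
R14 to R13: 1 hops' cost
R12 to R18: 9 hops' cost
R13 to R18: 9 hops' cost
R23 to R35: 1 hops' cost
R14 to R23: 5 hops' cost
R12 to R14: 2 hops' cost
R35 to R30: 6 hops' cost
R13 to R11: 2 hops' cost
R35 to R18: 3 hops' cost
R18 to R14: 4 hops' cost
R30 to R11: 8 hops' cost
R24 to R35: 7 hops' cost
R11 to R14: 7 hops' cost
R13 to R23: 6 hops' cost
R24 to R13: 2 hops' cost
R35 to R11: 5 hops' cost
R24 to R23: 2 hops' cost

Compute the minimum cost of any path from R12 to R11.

Candidate routes:
R12 - R11: 7 = 7
R12 - R24 - R23 - R11: 4+2+1 = 7
R12 - R14 - R13 - R11: 2+1+2 = 5
The minimum is 5 hops' cost via R12 - R14 - R13 - R11.

5 hops' cost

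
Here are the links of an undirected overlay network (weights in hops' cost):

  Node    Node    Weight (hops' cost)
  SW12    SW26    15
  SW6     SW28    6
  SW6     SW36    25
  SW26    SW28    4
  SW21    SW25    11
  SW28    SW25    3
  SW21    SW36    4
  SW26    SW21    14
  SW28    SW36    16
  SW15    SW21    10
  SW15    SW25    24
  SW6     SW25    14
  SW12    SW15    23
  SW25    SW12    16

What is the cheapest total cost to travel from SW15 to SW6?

Candidate routes:
SW15–SW25–SW28–SW6: 24+3+6 = 33
SW15–SW21–SW25–SW28–SW6: 10+11+3+6 = 30
The minimum is 30 hops' cost via SW15–SW21–SW25–SW28–SW6.

30 hops' cost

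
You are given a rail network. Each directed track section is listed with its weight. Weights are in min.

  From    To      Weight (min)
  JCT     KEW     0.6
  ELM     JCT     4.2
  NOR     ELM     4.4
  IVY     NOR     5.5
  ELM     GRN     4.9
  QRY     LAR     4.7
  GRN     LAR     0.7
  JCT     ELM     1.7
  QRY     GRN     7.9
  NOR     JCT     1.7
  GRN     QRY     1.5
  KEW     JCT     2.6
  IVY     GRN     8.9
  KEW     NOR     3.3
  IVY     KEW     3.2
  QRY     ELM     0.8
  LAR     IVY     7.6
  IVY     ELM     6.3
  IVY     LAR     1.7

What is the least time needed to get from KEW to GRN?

9.2 min

Shortest distances from KEW:
KEW: 0
JCT: 2.6  (via KEW)
NOR: 3.3  (via KEW)
ELM: 4.3  (via JCT)
GRN: 9.2  (via ELM)
Shortest route: KEW → JCT → ELM → GRN = 9.2 min.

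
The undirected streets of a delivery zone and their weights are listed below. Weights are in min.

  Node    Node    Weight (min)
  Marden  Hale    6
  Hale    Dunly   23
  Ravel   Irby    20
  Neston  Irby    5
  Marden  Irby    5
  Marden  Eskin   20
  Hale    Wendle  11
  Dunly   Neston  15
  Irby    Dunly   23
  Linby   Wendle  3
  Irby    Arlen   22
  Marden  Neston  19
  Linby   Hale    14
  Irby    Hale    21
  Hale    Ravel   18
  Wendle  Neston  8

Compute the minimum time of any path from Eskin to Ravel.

44 min

Shortest distances from Eskin:
Eskin: 0
Marden: 20  (via Eskin)
Irby: 25  (via Marden)
Hale: 26  (via Marden)
Neston: 30  (via Irby)
Wendle: 37  (via Hale)
Linby: 40  (via Hale)
Ravel: 44  (via Hale)
Shortest route: Eskin–Marden–Hale–Ravel = 44 min.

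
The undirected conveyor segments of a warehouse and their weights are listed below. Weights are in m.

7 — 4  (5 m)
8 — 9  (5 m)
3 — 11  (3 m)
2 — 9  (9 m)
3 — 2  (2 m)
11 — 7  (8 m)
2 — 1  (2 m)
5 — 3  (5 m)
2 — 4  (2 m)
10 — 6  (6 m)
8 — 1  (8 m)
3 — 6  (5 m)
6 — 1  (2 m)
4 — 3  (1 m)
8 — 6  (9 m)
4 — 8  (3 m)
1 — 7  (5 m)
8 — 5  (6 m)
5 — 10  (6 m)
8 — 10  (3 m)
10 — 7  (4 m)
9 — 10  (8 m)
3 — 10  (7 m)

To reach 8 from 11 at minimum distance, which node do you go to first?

Candidate routes:
11 → 3 → 10 → 8: 3+7+3 = 13
11 → 3 → 4 → 8: 3+1+3 = 7
11 → 3 → 2 → 4 → 8: 3+2+2+3 = 10
Cheapest is 11 → 3 → 4 → 8 at 7 m.
So from 11 the first move is to 3.

3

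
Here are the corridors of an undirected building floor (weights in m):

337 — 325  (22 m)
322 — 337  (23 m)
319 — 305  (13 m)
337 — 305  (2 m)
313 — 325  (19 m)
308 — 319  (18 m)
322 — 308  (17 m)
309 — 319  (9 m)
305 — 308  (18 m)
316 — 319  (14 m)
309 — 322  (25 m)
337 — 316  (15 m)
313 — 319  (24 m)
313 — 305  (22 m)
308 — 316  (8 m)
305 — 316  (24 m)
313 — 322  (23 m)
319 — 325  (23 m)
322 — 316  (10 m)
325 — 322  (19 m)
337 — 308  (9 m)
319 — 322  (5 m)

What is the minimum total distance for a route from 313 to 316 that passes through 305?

39 m

Best 313 to 305: 313 → 305 costing 22
Shortest 305→316: 305 → 337 → 316 = 17
Total via 305: 22 + 17 = 39 m.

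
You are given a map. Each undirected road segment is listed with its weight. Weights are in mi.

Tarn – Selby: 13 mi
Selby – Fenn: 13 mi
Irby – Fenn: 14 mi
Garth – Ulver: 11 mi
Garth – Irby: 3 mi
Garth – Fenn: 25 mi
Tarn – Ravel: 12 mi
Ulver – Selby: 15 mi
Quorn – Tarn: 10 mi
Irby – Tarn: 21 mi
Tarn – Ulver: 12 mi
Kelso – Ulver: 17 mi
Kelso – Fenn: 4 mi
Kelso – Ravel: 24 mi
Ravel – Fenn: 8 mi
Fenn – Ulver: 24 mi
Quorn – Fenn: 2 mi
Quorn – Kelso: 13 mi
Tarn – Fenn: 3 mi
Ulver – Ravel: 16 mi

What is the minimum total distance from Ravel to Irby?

22 mi

Compare a few routes:
Ravel–Fenn–Irby: 8+14 = 22
Ravel–Fenn–Tarn–Irby: 8+3+21 = 32
Ravel–Ulver–Garth–Irby: 16+11+3 = 30
Ravel–Tarn–Fenn–Irby: 12+3+14 = 29
The minimum is 22 mi via Ravel–Fenn–Irby.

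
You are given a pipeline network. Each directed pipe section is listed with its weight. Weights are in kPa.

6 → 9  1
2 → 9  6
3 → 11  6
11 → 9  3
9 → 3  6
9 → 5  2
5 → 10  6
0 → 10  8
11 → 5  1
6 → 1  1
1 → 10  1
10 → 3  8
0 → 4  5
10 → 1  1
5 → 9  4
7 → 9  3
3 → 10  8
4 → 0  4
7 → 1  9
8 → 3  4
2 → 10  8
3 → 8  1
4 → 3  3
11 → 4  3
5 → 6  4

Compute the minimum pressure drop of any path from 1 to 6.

20 kPa

Running Dijkstra from 1:
1: 0
10: 1  (via 1)
3: 9  (via 10)
8: 10  (via 3)
11: 15  (via 3)
5: 16  (via 11)
4: 18  (via 11)
9: 18  (via 11)
6: 20  (via 5)
Shortest route: 1 → 10 → 3 → 11 → 5 → 6 = 20 kPa.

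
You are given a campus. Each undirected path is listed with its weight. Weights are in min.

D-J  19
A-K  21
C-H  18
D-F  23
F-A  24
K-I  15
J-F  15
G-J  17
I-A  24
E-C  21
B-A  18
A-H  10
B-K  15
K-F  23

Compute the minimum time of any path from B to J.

Settle nodes by increasing distance from B:
B: 0
K: 15  (via B)
A: 18  (via B)
H: 28  (via A)
I: 30  (via K)
F: 38  (via K)
C: 46  (via H)
J: 53  (via F)
Shortest route: B → K → F → J = 53 min.

53 min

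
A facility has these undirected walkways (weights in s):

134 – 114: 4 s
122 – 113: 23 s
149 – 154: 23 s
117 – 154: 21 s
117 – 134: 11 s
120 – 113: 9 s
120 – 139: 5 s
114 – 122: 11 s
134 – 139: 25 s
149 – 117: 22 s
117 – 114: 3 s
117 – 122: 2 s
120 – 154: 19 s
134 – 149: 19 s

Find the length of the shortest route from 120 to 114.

Settle nodes by increasing distance from 120:
120: 0
139: 5  (via 120)
113: 9  (via 120)
154: 19  (via 120)
134: 30  (via 139)
122: 32  (via 113)
114: 34  (via 134)
Shortest route: 120 → 139 → 134 → 114 = 34 s.

34 s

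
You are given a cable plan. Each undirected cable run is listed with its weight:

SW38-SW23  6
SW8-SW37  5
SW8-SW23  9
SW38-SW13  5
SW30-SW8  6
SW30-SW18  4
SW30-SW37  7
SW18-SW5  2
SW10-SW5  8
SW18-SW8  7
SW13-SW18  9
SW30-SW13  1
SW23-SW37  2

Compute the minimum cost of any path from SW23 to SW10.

23

Running Dijkstra from SW23:
SW23: 0
SW37: 2  (via SW23)
SW38: 6  (via SW23)
SW8: 7  (via SW37)
SW30: 9  (via SW37)
SW13: 10  (via SW30)
SW18: 13  (via SW30)
SW5: 15  (via SW18)
SW10: 23  (via SW5)
Shortest route: SW23–SW37–SW30–SW18–SW5–SW10 = 23.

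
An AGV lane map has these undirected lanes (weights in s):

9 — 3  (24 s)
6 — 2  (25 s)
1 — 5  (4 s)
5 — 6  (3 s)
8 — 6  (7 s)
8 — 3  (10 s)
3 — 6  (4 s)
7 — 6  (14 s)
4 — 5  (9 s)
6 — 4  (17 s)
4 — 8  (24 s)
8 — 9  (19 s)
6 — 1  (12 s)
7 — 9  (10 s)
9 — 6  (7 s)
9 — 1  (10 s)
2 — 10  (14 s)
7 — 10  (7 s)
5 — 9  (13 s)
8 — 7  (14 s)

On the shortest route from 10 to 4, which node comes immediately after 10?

7

Candidate routes:
10 → 7 → 6 → 5 → 4: 7+14+3+9 = 33
10 → 7 → 9 → 6 → 5 → 4: 7+10+7+3+9 = 36
10 → 7 → 6 → 4: 7+14+17 = 38
The minimum is 33 s via 10 → 7 → 6 → 5 → 4.
So from 10 the first move is to 7.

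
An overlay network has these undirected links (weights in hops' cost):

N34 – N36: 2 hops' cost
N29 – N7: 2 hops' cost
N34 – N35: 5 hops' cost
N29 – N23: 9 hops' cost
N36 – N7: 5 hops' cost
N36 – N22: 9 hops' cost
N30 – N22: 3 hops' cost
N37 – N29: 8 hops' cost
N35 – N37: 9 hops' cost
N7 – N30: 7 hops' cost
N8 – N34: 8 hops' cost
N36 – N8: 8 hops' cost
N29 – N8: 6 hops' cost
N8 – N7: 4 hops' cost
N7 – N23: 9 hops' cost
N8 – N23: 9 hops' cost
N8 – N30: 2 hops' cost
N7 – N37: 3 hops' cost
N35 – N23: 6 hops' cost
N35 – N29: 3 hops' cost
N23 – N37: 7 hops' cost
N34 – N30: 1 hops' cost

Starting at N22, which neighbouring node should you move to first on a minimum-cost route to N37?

Compare a few routes:
N22 → N30 → N8 → N29 → N7 → N37: 3+2+6+2+3 = 16
N22 → N30 → N8 → N7 → N37: 3+2+4+3 = 12
N22 → N30 → N7 → N37: 3+7+3 = 13
N22 → N30 → N34 → N36 → N7 → N37: 3+1+2+5+3 = 14
Cheapest is N22 → N30 → N8 → N7 → N37 at 12 hops' cost.
So from N22 the first move is to N30.

N30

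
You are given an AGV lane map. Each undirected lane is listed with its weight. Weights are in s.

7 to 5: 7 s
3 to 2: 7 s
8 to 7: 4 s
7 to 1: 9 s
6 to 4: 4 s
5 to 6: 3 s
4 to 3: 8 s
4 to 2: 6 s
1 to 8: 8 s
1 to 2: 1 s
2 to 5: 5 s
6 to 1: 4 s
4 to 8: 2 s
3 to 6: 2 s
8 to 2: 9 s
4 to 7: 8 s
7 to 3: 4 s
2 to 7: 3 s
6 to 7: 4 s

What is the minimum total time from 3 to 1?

6 s

Enumerating some paths:
3 - 7 - 2 - 1: 4+3+1 = 8
3 - 6 - 1: 2+4 = 6
Cheapest is 3 - 6 - 1 at 6 s.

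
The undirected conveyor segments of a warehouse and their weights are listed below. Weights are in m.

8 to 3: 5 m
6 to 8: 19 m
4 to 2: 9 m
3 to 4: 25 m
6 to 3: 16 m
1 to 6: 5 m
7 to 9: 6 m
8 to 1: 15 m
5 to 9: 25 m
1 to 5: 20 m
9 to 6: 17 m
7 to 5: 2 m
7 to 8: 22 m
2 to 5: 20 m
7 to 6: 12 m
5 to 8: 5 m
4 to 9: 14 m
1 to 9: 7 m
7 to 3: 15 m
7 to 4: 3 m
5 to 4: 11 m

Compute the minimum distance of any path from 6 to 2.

Enumerating some paths:
6–7–4–2: 12+3+9 = 24
6–1–9–7–4–2: 5+7+6+3+9 = 30
Cheapest is 6–7–4–2 at 24 m.

24 m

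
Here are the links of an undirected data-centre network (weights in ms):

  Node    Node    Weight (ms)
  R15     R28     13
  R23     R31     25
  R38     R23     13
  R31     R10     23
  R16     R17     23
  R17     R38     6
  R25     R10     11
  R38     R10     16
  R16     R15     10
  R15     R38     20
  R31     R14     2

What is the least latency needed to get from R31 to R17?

Enumerating some paths:
R31 → R23 → R38 → R15 → R16 → R17: 25+13+20+10+23 = 91
R31 → R23 → R38 → R17: 25+13+6 = 44
R31 → R10 → R38 → R17: 23+16+6 = 45
Cheapest is R31 → R23 → R38 → R17 at 44 ms.

44 ms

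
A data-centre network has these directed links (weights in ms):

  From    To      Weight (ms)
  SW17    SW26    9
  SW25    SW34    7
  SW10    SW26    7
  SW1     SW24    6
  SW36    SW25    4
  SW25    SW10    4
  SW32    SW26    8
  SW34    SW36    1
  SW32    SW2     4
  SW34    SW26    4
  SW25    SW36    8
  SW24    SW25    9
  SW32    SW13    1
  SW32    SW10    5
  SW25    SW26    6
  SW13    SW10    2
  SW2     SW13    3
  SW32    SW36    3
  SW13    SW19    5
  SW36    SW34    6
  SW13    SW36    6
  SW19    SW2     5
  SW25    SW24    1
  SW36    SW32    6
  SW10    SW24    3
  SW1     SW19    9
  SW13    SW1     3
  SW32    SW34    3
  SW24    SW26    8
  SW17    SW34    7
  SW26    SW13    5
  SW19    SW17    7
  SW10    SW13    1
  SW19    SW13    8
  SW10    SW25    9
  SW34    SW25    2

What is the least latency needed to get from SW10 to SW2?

11 ms

Running Dijkstra from SW10:
SW10: 0
SW13: 1  (via SW10)
SW24: 3  (via SW10)
SW1: 4  (via SW13)
SW19: 6  (via SW13)
SW26: 7  (via SW10)
SW36: 7  (via SW13)
SW25: 9  (via SW10)
SW2: 11  (via SW19)
Shortest route: SW10–SW13–SW19–SW2 = 11 ms.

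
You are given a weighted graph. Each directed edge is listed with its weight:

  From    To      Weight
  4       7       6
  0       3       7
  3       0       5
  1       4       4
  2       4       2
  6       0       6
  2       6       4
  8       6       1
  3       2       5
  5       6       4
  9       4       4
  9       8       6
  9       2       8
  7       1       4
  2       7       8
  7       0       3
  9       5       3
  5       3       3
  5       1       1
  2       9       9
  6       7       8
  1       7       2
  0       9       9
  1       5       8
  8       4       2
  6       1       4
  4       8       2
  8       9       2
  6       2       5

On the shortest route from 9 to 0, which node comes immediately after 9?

5

Compare a few routes:
9 → 5 → 1 → 7 → 0: 3+1+2+3 = 9
9 → 5 → 3 → 0: 3+3+5 = 11
The minimum is 9 via 9 → 5 → 1 → 7 → 0.
So from 9 the first move is to 5.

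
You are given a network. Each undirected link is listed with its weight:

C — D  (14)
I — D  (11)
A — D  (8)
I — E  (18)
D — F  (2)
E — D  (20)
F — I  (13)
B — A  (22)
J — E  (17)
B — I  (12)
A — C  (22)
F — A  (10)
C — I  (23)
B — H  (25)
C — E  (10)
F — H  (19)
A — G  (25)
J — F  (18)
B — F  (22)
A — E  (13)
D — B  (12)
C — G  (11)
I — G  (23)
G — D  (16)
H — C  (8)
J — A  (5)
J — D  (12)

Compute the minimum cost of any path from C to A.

Settle nodes by increasing distance from C:
C: 0
H: 8  (via C)
E: 10  (via C)
G: 11  (via C)
D: 14  (via C)
F: 16  (via D)
A: 22  (via C)
Shortest route: C–A = 22.

22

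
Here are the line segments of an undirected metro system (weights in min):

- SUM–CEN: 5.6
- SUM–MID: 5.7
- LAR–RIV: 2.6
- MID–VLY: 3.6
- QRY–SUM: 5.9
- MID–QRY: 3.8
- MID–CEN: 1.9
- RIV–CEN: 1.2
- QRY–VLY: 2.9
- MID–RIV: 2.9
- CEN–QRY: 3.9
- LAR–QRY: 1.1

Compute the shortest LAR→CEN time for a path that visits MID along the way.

6.8 min

Shortest LAR→MID: LAR–QRY–MID = 4.9
Shortest MID→CEN: MID–CEN = 1.9
Total via MID: 4.9 + 1.9 = 6.8 min.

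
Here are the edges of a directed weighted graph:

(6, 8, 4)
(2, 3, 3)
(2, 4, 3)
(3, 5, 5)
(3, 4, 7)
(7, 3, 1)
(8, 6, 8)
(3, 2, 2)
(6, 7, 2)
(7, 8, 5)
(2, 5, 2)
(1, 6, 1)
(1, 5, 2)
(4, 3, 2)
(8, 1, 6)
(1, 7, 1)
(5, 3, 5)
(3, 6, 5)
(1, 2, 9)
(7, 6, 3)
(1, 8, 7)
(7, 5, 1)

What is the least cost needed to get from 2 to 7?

Settle nodes by increasing distance from 2:
2: 0
5: 2  (via 2)
3: 3  (via 2)
4: 3  (via 2)
6: 8  (via 3)
7: 10  (via 6)
Shortest route: 2–3–6–7 = 10.

10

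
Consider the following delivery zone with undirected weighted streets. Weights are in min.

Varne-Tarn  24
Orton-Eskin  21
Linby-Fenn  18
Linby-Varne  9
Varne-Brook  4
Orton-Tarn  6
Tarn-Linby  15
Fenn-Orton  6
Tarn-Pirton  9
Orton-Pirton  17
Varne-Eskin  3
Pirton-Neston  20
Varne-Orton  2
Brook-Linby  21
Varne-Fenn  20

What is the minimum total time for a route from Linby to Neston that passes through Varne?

Best Linby to Varne: Linby → Varne costing 9
Shortest Varne→Neston: Varne → Orton → Tarn → Pirton → Neston = 37
Total via Varne: 9 + 37 = 46 min.

46 min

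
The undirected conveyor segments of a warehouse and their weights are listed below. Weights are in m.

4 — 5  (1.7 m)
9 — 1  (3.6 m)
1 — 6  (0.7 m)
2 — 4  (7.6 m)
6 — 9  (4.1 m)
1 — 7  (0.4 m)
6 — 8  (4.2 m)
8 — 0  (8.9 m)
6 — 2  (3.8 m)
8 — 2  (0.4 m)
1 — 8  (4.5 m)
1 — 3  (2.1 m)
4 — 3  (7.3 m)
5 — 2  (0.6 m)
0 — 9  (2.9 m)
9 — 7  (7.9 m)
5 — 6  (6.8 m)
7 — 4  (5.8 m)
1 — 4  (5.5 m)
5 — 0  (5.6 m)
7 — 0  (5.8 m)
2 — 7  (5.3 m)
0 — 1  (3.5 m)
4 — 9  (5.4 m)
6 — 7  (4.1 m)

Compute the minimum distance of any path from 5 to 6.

Shortest distances from 5:
5: 0
2: 0.6  (via 5)
8: 1  (via 2)
4: 1.7  (via 5)
6: 4.4  (via 2)
Shortest route: 5 → 2 → 6 = 4.4 m.

4.4 m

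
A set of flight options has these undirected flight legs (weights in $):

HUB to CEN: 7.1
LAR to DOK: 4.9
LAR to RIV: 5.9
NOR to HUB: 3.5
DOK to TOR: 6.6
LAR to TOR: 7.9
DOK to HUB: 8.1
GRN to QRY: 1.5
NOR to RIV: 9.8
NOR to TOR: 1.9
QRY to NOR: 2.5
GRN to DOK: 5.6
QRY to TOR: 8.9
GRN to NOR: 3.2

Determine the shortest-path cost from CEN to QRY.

$13.1

Candidate routes:
CEN - HUB - NOR - QRY: 7.1+3.5+2.5 = 13.1
CEN - HUB - NOR - GRN - QRY: 7.1+3.5+3.2+1.5 = 15.3
CEN - HUB - NOR - TOR - QRY: 7.1+3.5+1.9+8.9 = 21.4
Cheapest is CEN - HUB - NOR - QRY at $13.1.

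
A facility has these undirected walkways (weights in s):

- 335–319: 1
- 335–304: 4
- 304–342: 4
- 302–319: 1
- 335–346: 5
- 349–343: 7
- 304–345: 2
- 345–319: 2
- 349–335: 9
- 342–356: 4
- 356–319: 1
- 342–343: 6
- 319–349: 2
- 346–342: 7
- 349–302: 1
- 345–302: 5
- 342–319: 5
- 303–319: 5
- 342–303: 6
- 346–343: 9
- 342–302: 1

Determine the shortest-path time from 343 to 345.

10 s

Shortest distances from 343:
343: 0
342: 6  (via 343)
302: 7  (via 342)
349: 7  (via 343)
319: 8  (via 302)
356: 9  (via 319)
346: 9  (via 343)
335: 9  (via 319)
345: 10  (via 319)
Shortest route: 343 → 342 → 302 → 319 → 345 = 10 s.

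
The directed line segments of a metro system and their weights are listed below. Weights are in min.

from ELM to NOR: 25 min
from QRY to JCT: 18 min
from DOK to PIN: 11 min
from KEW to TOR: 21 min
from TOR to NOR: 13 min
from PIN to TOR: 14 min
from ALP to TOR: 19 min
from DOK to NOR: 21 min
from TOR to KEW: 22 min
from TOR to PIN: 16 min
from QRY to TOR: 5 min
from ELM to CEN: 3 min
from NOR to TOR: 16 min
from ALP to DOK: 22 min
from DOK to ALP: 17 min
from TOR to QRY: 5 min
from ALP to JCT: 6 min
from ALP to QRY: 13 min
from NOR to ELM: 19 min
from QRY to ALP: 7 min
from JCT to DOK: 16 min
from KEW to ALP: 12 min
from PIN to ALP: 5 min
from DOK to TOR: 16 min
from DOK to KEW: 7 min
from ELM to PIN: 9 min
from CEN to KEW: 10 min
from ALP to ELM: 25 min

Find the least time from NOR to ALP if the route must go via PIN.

Shortest NOR→PIN: NOR–ELM–PIN = 28
Best PIN to ALP: PIN–ALP costing 5
Total via PIN: 28 + 5 = 33 min.

33 min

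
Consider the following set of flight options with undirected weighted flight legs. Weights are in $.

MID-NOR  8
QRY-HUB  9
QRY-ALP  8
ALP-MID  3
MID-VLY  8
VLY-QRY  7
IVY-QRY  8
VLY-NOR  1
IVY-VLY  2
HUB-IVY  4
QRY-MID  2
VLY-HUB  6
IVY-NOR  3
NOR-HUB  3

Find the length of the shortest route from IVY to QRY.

Running Dijkstra from IVY:
IVY: 0
VLY: 2  (via IVY)
NOR: 3  (via IVY)
HUB: 4  (via IVY)
QRY: 8  (via IVY)
Shortest route: IVY–QRY = $8.

$8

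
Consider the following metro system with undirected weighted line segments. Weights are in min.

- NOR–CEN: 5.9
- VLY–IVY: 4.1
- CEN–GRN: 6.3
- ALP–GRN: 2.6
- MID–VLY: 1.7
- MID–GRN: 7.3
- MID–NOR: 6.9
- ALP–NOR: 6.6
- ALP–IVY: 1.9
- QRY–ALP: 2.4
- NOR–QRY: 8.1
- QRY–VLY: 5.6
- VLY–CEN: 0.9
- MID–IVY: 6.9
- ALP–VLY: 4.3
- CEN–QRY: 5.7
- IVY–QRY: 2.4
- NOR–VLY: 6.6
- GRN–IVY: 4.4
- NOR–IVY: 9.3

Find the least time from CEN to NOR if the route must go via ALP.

Best CEN to ALP: CEN → VLY → ALP costing 5.2
Shortest ALP→NOR: ALP → NOR = 6.6
Total via ALP: 5.2 + 6.6 = 11.8 min.

11.8 min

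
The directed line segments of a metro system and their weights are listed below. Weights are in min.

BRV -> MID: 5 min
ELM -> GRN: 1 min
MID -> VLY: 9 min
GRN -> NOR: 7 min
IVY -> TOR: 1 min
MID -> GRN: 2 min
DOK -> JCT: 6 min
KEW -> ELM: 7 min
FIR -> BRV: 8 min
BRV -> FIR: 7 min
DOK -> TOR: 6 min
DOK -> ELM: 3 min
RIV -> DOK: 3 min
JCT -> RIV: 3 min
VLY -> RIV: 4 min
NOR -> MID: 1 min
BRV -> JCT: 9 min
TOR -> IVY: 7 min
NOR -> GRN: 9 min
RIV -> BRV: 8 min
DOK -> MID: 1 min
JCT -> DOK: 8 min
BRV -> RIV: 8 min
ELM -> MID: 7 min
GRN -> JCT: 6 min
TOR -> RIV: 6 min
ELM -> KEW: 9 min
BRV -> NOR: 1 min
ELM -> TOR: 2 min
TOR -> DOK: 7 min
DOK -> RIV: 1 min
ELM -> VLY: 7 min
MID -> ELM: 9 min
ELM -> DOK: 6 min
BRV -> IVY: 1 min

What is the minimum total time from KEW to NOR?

15 min

Enumerating some paths:
KEW–ELM–MID–GRN–NOR: 7+7+2+7 = 23
KEW–ELM–GRN–NOR: 7+1+7 = 15
Cheapest is KEW–ELM–GRN–NOR at 15 min.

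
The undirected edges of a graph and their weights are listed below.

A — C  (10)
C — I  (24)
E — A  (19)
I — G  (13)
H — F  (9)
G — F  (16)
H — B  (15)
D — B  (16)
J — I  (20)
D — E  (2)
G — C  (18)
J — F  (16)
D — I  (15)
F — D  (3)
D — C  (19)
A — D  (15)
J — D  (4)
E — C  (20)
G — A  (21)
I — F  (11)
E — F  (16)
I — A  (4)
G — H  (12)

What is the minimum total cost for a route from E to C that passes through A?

Shortest E→A: E → D → A = 17
Shortest A→C: A → C = 10
Total via A: 17 + 10 = 27.

27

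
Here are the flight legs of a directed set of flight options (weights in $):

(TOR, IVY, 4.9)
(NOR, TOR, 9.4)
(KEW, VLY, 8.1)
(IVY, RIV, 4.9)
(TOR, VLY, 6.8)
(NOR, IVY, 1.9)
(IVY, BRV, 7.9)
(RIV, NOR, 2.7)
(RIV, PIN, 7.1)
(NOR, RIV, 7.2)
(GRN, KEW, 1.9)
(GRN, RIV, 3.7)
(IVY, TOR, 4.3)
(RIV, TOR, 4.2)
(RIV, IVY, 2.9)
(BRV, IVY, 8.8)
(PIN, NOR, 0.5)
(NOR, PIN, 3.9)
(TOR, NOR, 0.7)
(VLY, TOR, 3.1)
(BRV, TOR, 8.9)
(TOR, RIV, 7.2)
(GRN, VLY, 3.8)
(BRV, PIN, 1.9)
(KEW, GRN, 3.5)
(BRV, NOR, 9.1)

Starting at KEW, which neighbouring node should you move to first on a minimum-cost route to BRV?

Candidate routes:
KEW–GRN–RIV–NOR–IVY–BRV: 3.5+3.7+2.7+1.9+7.9 = 19.7
KEW–GRN–RIV–IVY–BRV: 3.5+3.7+2.9+7.9 = 18
KEW–GRN–VLY–TOR–NOR–IVY–BRV: 3.5+3.8+3.1+0.7+1.9+7.9 = 20.9
Cheapest is KEW–GRN–RIV–IVY–BRV at $18.
So from KEW the first move is to GRN.

GRN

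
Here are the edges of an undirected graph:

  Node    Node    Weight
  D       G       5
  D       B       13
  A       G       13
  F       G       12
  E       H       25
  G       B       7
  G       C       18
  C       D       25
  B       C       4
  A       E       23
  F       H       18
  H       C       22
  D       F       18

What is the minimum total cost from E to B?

43

Enumerating some paths:
E → A → G → D → B: 23+13+5+13 = 54
E → A → G → C → B: 23+13+18+4 = 58
E → H → C → B: 25+22+4 = 51
E → A → G → B: 23+13+7 = 43
The minimum is 43 via E → A → G → B.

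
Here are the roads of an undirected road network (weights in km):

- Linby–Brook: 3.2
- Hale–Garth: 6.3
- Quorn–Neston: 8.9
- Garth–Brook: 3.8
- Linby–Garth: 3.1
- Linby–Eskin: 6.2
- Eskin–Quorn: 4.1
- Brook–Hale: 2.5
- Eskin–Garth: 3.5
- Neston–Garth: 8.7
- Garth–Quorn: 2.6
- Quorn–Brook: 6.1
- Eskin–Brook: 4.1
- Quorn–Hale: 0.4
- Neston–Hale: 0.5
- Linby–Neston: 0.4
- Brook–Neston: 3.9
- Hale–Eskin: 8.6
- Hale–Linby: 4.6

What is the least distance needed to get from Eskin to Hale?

4.5 km

Settle nodes by increasing distance from Eskin:
Eskin: 0
Garth: 3.5  (via Eskin)
Brook: 4.1  (via Eskin)
Quorn: 4.1  (via Eskin)
Hale: 4.5  (via Quorn)
Shortest route: Eskin–Quorn–Hale = 4.5 km.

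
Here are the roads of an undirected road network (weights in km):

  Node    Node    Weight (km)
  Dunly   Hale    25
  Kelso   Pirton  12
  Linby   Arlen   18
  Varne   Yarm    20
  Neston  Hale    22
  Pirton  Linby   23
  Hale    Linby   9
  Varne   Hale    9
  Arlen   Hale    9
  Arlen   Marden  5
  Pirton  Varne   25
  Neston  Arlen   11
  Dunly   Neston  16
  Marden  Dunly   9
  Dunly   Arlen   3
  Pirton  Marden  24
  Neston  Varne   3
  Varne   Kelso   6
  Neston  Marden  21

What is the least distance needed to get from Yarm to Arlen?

Running Dijkstra from Yarm:
Yarm: 0
Varne: 20  (via Yarm)
Neston: 23  (via Varne)
Kelso: 26  (via Varne)
Hale: 29  (via Varne)
Arlen: 34  (via Neston)
Shortest route: Yarm → Varne → Neston → Arlen = 34 km.

34 km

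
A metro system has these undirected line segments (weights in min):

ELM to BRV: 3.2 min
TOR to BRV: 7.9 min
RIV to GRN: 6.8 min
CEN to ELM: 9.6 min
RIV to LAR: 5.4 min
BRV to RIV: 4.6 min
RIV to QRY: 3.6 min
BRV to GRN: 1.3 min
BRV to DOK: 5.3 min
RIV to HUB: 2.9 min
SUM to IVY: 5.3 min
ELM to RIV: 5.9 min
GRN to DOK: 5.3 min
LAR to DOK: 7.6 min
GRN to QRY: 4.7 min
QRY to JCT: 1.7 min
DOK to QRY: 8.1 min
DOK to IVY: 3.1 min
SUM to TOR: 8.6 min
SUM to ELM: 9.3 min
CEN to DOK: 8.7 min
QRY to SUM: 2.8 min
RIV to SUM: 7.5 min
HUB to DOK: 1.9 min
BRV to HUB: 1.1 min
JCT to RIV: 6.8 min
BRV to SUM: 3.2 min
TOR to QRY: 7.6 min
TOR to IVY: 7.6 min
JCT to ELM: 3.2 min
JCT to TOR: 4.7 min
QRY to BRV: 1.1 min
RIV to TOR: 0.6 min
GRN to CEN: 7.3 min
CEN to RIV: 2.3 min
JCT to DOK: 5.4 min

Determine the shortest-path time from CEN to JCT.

7.6 min

Settle nodes by increasing distance from CEN:
CEN: 0
RIV: 2.3  (via CEN)
TOR: 2.9  (via RIV)
HUB: 5.2  (via RIV)
QRY: 5.9  (via RIV)
BRV: 6.3  (via HUB)
DOK: 7.1  (via HUB)
GRN: 7.3  (via CEN)
JCT: 7.6  (via TOR)
Shortest route: CEN → RIV → TOR → JCT = 7.6 min.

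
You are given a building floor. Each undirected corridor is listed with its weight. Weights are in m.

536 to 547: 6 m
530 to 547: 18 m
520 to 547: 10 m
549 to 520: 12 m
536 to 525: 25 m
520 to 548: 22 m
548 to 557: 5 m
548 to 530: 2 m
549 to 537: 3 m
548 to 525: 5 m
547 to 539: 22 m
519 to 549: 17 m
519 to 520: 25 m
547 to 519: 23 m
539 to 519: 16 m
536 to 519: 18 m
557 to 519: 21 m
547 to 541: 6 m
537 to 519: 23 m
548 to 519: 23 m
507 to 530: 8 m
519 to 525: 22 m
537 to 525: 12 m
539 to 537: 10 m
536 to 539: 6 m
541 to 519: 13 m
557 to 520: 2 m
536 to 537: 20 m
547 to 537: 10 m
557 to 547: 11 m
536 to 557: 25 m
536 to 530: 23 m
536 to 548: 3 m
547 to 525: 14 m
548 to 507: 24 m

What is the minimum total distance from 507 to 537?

27 m

Enumerating some paths:
507 - 530 - 548 - 536 - 547 - 537: 8+2+3+6+10 = 29
507 - 530 - 548 - 525 - 537: 8+2+5+12 = 27
Cheapest is 507 - 530 - 548 - 525 - 537 at 27 m.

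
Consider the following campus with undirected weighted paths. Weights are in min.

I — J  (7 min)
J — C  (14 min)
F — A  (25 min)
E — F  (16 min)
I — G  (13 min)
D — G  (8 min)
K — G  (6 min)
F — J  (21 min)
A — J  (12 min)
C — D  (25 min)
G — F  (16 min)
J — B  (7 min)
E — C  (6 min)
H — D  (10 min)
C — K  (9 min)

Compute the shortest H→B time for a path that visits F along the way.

62 min

Best H to F: H → D → G → F costing 34
Shortest F→B: F → J → B = 28
Total via F: 34 + 28 = 62 min.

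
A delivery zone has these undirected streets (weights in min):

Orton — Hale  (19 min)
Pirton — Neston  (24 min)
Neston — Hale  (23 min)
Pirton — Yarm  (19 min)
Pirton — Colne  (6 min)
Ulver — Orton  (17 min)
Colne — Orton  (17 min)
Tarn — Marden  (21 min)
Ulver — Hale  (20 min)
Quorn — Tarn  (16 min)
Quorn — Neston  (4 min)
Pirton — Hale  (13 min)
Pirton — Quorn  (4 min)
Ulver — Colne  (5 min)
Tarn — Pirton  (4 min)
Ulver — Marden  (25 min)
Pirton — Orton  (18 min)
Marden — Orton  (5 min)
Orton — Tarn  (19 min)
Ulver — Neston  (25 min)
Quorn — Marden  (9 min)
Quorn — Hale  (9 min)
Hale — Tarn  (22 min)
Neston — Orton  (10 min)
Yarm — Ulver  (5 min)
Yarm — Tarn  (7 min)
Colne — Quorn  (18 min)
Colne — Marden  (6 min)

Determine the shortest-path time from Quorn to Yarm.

Settle nodes by increasing distance from Quorn:
Quorn: 0
Neston: 4  (via Quorn)
Pirton: 4  (via Quorn)
Tarn: 8  (via Pirton)
Hale: 9  (via Quorn)
Marden: 9  (via Quorn)
Colne: 10  (via Pirton)
Orton: 14  (via Neston)
Ulver: 15  (via Colne)
Yarm: 15  (via Tarn)
Shortest route: Quorn–Pirton–Tarn–Yarm = 15 min.

15 min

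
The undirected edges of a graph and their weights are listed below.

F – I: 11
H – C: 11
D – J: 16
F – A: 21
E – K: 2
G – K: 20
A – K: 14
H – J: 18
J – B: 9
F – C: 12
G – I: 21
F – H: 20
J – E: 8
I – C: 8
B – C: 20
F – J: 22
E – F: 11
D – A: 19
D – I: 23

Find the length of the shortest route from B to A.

33

Settle nodes by increasing distance from B:
B: 0
J: 9  (via B)
E: 17  (via J)
K: 19  (via E)
C: 20  (via B)
D: 25  (via J)
H: 27  (via J)
F: 28  (via E)
I: 28  (via C)
A: 33  (via K)
Shortest route: B → J → E → K → A = 33.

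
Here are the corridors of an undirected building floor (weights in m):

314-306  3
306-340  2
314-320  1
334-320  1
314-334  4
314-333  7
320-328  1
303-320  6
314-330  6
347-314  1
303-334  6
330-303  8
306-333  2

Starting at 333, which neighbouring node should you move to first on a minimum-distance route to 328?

Candidate routes:
333–314–320–328: 7+1+1 = 9
333–314–334–320–328: 7+4+1+1 = 13
333–306–314–334–320–328: 2+3+4+1+1 = 11
333–306–314–320–328: 2+3+1+1 = 7
The minimum is 7 m via 333–306–314–320–328.
So from 333 the first move is to 306.

306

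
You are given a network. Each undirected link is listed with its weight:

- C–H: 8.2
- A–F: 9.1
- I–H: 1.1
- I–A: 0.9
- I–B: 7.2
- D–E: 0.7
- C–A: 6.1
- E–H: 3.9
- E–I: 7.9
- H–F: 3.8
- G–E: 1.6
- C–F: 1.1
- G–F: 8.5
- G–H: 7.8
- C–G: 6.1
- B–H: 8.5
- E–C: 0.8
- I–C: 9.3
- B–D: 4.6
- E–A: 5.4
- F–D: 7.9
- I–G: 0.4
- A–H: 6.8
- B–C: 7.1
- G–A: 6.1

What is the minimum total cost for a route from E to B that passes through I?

9.2

Shortest E→I: E → G → I = 2
Shortest I→B: I → B = 7.2
Total via I: 2 + 7.2 = 9.2.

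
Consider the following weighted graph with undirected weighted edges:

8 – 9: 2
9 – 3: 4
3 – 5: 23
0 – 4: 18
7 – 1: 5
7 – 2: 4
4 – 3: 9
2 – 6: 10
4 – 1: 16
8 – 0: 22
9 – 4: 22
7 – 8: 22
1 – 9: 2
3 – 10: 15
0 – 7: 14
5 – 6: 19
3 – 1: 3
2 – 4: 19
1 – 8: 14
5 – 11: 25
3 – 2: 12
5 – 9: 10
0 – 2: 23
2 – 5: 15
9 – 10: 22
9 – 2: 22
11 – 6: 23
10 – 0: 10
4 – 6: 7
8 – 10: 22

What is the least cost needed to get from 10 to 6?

Running Dijkstra from 10:
10: 0
0: 10  (via 10)
3: 15  (via 10)
1: 18  (via 3)
9: 19  (via 3)
8: 21  (via 9)
7: 23  (via 1)
4: 24  (via 3)
2: 27  (via 3)
5: 29  (via 9)
6: 31  (via 4)
Shortest route: 10–3–4–6 = 31.

31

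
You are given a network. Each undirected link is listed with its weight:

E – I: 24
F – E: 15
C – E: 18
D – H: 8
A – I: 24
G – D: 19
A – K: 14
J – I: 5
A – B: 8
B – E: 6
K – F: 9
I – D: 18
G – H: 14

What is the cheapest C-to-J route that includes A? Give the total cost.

61

Best C to A: C–E–B–A costing 32
Shortest A→J: A–I–J = 29
Total via A: 32 + 29 = 61.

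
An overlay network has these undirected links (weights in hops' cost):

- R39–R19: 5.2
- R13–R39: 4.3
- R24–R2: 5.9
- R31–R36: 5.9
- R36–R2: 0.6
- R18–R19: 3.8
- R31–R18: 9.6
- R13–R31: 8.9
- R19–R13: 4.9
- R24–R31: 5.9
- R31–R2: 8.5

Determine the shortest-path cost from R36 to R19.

Running Dijkstra from R36:
R36: 0
R2: 0.6  (via R36)
R31: 5.9  (via R36)
R24: 6.5  (via R2)
R13: 14.8  (via R31)
R18: 15.5  (via R31)
R39: 19.1  (via R13)
R19: 19.3  (via R18)
Shortest route: R36–R31–R18–R19 = 19.3 hops' cost.

19.3 hops' cost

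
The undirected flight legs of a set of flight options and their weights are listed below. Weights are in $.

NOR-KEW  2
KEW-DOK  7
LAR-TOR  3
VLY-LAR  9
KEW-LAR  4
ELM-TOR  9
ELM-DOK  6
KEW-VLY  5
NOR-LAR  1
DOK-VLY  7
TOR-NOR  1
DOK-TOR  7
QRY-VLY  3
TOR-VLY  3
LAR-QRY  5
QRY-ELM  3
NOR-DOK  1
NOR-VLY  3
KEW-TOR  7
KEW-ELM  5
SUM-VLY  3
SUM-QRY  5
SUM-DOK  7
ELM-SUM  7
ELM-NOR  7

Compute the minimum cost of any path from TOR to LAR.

$2

Shortest distances from TOR:
TOR: 0
NOR: 1  (via TOR)
LAR: 2  (via NOR)
Shortest route: TOR–NOR–LAR = $2.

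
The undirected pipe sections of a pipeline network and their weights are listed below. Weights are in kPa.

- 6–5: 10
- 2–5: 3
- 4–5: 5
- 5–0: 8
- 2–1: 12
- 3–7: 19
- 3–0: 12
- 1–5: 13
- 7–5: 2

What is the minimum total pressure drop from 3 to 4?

25 kPa

Compare a few routes:
3 → 0 → 5 → 4: 12+8+5 = 25
3 → 7 → 5 → 4: 19+2+5 = 26
The minimum is 25 kPa via 3 → 0 → 5 → 4.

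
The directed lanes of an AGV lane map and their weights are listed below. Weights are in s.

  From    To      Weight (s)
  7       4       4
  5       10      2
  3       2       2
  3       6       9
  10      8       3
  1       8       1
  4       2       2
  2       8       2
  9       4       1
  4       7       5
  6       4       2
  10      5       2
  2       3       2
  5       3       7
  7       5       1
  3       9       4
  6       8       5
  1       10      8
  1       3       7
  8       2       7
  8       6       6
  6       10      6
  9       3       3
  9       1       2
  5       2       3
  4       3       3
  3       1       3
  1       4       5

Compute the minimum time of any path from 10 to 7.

Settle nodes by increasing distance from 10:
10: 0
5: 2  (via 10)
8: 3  (via 10)
2: 5  (via 5)
3: 7  (via 2)
6: 9  (via 8)
1: 10  (via 3)
4: 11  (via 6)
9: 11  (via 3)
7: 16  (via 4)
Shortest route: 10–8–6–4–7 = 16 s.

16 s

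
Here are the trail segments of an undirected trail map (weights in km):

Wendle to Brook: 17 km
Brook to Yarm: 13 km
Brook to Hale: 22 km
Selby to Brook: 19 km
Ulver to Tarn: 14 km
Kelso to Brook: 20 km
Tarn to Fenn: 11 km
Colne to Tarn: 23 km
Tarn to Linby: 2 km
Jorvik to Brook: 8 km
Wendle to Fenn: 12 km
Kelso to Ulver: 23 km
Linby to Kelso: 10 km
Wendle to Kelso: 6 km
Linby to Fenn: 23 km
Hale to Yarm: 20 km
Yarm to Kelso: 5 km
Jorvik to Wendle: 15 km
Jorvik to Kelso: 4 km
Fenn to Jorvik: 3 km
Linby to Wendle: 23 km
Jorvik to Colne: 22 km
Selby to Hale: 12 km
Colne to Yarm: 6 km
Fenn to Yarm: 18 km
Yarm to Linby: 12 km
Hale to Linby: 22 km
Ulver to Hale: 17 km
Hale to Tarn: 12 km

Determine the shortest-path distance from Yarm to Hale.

Running Dijkstra from Yarm:
Yarm: 0
Kelso: 5  (via Yarm)
Colne: 6  (via Yarm)
Jorvik: 9  (via Kelso)
Wendle: 11  (via Kelso)
Linby: 12  (via Yarm)
Fenn: 12  (via Jorvik)
Brook: 13  (via Yarm)
Tarn: 14  (via Linby)
Hale: 20  (via Yarm)
Shortest route: Yarm–Hale = 20 km.

20 km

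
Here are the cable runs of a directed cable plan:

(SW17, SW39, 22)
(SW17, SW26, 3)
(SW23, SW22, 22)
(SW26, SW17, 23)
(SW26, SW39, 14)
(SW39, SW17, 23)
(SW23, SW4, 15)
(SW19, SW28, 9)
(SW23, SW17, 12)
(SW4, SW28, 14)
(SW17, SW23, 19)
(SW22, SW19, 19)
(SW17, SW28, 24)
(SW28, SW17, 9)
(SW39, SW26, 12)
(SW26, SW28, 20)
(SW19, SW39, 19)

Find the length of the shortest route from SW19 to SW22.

59

Shortest distances from SW19:
SW19: 0
SW28: 9  (via SW19)
SW17: 18  (via SW28)
SW39: 19  (via SW19)
SW26: 21  (via SW17)
SW23: 37  (via SW17)
SW4: 52  (via SW23)
SW22: 59  (via SW23)
Shortest route: SW19–SW28–SW17–SW23–SW22 = 59.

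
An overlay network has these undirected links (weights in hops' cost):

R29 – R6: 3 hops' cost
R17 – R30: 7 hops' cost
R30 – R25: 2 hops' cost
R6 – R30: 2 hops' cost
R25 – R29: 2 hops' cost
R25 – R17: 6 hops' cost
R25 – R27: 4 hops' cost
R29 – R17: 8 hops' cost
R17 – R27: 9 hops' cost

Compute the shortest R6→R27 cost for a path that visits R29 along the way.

Shortest R6→R29: R6 → R29 = 3
Best R29 to R27: R29 → R25 → R27 costing 6
Total via R29: 3 + 6 = 9 hops' cost.

9 hops' cost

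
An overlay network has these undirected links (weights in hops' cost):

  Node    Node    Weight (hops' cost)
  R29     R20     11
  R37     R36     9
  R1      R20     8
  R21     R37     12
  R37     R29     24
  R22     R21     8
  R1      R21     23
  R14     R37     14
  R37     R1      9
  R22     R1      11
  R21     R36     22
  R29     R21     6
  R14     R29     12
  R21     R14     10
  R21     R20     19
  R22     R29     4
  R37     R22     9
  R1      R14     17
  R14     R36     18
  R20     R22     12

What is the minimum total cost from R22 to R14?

Settle nodes by increasing distance from R22:
R22: 0
R29: 4  (via R22)
R21: 8  (via R22)
R37: 9  (via R22)
R1: 11  (via R22)
R20: 12  (via R22)
R14: 16  (via R29)
Shortest route: R22–R29–R14 = 16 hops' cost.

16 hops' cost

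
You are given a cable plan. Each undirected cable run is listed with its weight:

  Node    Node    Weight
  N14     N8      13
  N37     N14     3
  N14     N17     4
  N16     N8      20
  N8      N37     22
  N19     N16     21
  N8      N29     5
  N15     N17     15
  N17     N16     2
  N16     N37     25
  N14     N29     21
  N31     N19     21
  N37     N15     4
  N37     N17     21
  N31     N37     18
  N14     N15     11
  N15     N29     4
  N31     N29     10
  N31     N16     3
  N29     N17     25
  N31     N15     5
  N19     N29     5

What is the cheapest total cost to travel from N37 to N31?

9

Enumerating some paths:
N37–N15–N31: 4+5 = 9
N37–N14–N17–N16–N31: 3+4+2+3 = 12
N37–N15–N29–N31: 4+4+10 = 18
The minimum is 9 via N37–N15–N31.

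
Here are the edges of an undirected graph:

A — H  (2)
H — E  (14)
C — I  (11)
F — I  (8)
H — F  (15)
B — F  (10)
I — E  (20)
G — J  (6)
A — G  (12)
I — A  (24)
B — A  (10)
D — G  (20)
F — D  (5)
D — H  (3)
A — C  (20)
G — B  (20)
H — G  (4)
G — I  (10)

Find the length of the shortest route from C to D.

Running Dijkstra from C:
C: 0
I: 11  (via C)
F: 19  (via I)
A: 20  (via C)
G: 21  (via I)
H: 22  (via A)
D: 24  (via F)
Shortest route: C → I → F → D = 24.

24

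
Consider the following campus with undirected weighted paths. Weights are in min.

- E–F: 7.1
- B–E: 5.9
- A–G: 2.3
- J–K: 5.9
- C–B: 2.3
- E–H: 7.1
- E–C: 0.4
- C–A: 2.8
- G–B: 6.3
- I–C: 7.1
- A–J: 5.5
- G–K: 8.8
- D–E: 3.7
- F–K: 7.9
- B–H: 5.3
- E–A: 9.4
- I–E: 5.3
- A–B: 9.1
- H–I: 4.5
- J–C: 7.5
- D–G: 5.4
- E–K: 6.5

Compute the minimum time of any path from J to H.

15 min

Compare a few routes:
J–C–E–H: 7.5+0.4+7.1 = 15
J–C–B–H: 7.5+2.3+5.3 = 15.1
J–A–C–E–H: 5.5+2.8+0.4+7.1 = 15.8
The minimum is 15 min via J–C–E–H.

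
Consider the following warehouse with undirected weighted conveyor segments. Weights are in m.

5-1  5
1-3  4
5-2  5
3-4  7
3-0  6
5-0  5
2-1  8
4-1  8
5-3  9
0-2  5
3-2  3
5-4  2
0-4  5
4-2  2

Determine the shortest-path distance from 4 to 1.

7 m

Settle nodes by increasing distance from 4:
4: 0
2: 2  (via 4)
5: 2  (via 4)
0: 5  (via 4)
3: 5  (via 2)
1: 7  (via 5)
Shortest route: 4 → 5 → 1 = 7 m.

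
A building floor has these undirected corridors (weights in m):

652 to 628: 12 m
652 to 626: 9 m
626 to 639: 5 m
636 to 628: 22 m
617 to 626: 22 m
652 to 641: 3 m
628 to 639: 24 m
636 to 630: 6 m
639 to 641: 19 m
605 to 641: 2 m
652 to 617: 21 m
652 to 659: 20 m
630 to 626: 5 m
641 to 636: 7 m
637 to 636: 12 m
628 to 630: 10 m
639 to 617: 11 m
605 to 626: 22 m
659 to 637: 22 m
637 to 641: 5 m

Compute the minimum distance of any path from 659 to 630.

34 m

Settle nodes by increasing distance from 659:
659: 0
652: 20  (via 659)
637: 22  (via 659)
641: 23  (via 652)
605: 25  (via 641)
626: 29  (via 652)
636: 30  (via 641)
628: 32  (via 652)
630: 34  (via 626)
Shortest route: 659 → 652 → 626 → 630 = 34 m.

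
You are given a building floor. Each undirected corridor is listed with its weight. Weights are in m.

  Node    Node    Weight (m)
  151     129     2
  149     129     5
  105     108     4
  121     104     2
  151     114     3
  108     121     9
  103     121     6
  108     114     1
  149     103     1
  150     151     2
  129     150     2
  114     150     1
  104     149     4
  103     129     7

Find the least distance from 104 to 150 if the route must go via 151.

Best 104 to 151: 104–149–129–151 costing 11
Best 151 to 150: 151–150 costing 2
Total via 151: 11 + 2 = 13 m.

13 m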